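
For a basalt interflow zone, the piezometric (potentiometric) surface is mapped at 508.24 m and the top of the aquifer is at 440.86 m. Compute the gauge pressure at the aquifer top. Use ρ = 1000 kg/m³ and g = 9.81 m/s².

P ≈ 661 kPa

Pressure head at the aquifer top: ψ = h − z = 508.24 − 440.86 = 67.38 m.
P = ρgψ = 1000 × 9.81 × 67.38 = 660998 Pa ≈ 661 kPa.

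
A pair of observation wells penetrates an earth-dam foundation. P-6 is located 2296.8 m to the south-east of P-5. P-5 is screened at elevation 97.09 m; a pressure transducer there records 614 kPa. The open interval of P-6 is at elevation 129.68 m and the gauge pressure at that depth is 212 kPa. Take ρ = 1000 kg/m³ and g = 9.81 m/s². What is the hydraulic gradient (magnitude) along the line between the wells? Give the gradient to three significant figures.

i ≈ 0.00365

Pressure head at P-5: ψ = P/(ρg) = 614×1000 / (1000 × 9.81) = 62.59 m.
Total head at P-5: h = z + ψ = 97.09 + 62.59 = 159.68 m.
Pressure head at P-6: ψ = P/(ρg) = 212×1000 / (1000 × 9.81) = 21.61 m.
Total head at P-6: h = z + ψ = 129.68 + 21.61 = 151.29 m.
Head difference: h(P-5) − h(P-6) = 159.68 − 151.29 = 8.39 m.
Hydraulic gradient: i = |Δh| / L = 8.39 / 2296.8 = 0.00365.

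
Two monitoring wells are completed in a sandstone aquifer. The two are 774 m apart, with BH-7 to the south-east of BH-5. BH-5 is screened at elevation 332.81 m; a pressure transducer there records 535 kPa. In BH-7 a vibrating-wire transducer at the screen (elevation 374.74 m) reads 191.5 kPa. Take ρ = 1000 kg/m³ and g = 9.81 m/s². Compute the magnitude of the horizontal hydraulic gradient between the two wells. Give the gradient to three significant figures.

i ≈ 0.00893

Pressure head at BH-5: ψ = P/(ρg) = 535×1000 / (1000 × 9.81) = 54.54 m.
Total head at BH-5: h = z + ψ = 332.81 + 54.54 = 387.35 m.
Pressure head at BH-7: ψ = P/(ρg) = 191.5×1000 / (1000 × 9.81) = 19.52 m.
Total head at BH-7: h = z + ψ = 374.74 + 19.52 = 394.26 m.
Head difference: h(BH-5) − h(BH-7) = 387.35 − 394.26 = -6.91 m.
Hydraulic gradient: i = |Δh| / L = 6.91 / 774 = 0.00893.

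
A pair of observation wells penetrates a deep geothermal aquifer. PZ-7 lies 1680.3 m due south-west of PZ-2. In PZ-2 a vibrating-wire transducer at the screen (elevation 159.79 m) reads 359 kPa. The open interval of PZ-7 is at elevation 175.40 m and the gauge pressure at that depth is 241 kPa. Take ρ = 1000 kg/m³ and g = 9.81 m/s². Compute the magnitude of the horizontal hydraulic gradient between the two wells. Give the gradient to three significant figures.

Pressure head at PZ-2: ψ = P/(ρg) = 359×1000 / (1000 × 9.81) = 36.60 m.
Total head at PZ-2: h = z + ψ = 159.79 + 36.60 = 196.39 m.
Pressure head at PZ-7: ψ = P/(ρg) = 241×1000 / (1000 × 9.81) = 24.57 m.
Total head at PZ-7: h = z + ψ = 175.40 + 24.57 = 199.97 m.
Head difference: h(PZ-2) − h(PZ-7) = 196.39 − 199.97 = -3.58 m.
Hydraulic gradient: i = |Δh| / L = 3.58 / 1680.3 = 0.00213.

i ≈ 0.00213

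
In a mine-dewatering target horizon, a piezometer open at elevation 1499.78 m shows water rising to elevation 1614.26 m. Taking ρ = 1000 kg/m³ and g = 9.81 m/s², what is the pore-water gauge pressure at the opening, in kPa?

P ≈ 1120 kPa

Pressure head ψ = h − z = 1614.26 − 1499.78 = 114.48 m.
P = ρgψ = 1000 × 9.81 × 114.48 = 1123049 Pa ≈ 1120 kPa.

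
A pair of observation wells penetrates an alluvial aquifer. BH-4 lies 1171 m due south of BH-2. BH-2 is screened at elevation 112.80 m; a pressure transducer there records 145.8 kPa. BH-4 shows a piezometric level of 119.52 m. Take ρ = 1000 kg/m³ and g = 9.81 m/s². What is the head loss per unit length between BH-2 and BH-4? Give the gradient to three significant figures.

i ≈ 0.00695 m/m

Pressure head at BH-2: ψ = P/(ρg) = 145.8×1000 / (1000 × 9.81) = 14.86 m.
Total head at BH-2: h = z + ψ = 112.80 + 14.86 = 127.66 m.
Total head at BH-4: h = 119.52 m (water level in the piezometer is the total head).
Head difference: h(BH-2) − h(BH-4) = 127.66 − 119.52 = 8.14 m.
Hydraulic gradient: i = |Δh| / L = 8.14 / 1171 = 0.00695.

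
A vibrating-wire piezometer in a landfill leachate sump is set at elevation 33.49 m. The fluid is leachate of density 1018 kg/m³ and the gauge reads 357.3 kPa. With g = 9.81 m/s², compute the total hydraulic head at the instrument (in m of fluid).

ψ = P/(ρg) = 357.3×1000 / (1018 × 9.81) = 35.78 m.
h = z + ψ = 33.49 + 35.78 = 69.27 m.

h ≈ 69.27 m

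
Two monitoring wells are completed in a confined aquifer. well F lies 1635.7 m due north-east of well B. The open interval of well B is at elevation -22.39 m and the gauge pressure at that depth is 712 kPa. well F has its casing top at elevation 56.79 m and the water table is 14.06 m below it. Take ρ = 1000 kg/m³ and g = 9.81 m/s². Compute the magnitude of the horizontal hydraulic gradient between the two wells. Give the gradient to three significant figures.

Pressure head at well B: ψ = P/(ρg) = 712×1000 / (1000 × 9.81) = 72.58 m.
Total head at well B: h = z + ψ = -22.39 + 72.58 = 50.19 m.
Total head at well F: h = 56.79 − 14.06 = 42.73 m.
Head difference: h(well B) − h(well F) = 50.19 − 42.73 = 7.46 m.
Hydraulic gradient: i = |Δh| / L = 7.46 / 1635.7 = 0.00456.

i ≈ 0.00456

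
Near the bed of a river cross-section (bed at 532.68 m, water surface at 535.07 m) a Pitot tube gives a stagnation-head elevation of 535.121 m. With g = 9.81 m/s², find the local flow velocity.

Near the bed, under hydrostatic conditions, the piezometric head (z + ψ) equals the free-surface elevation, 535.07 m.
Velocity head = total − piezometric = 535.121 − 535.07 = 0.051 m.
v = √(2g·h_v) = √(2 × 9.81 × 0.051) = 1.00 m/s.

v ≈ 1.00 m/s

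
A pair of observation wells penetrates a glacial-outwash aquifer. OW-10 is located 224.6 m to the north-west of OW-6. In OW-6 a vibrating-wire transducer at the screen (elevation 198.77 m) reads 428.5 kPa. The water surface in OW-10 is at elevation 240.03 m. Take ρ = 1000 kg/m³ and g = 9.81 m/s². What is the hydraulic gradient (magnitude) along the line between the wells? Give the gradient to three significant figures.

i ≈ 0.0108

Pressure head at OW-6: ψ = P/(ρg) = 428.5×1000 / (1000 × 9.81) = 43.68 m.
Total head at OW-6: h = z + ψ = 198.77 + 43.68 = 242.45 m.
Total head at OW-10: h = 240.03 m (water level in the piezometer is the total head).
Head difference: h(OW-6) − h(OW-10) = 242.45 − 240.03 = 2.42 m.
Hydraulic gradient: i = |Δh| / L = 2.42 / 224.6 = 0.0108.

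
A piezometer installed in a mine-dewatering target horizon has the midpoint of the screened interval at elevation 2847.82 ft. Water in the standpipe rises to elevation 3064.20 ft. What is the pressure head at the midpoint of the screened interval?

Total head h = 3064.20 ft (the water-surface elevation in the piezometer).
Pressure head ψ = h − z = 3064.20 − 2847.82 = 216.38 ft.

ψ ≈ 216.38 ft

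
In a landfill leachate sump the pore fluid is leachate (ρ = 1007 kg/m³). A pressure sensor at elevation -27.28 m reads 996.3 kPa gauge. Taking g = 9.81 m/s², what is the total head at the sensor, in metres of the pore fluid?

h ≈ 73.57 m

ψ = P/(ρg) = 996.3×1000 / (1007 × 9.81) = 100.85 m.
h = z + ψ = -27.28 + 100.85 = 73.57 m.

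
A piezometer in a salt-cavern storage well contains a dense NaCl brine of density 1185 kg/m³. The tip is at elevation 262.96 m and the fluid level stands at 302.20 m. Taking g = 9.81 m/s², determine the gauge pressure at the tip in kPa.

P ≈ 456 kPa

Pressure head ψ = h − z = 302.20 − 262.96 = 39.24 m.
P = ρgψ = 1185 × 9.81 × 39.24 = 456159 Pa ≈ 456 kPa.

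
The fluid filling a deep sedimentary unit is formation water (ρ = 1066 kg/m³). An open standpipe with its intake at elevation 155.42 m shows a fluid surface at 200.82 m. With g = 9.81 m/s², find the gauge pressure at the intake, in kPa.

Pressure head ψ = h − z = 200.82 − 155.42 = 45.40 m.
P = ρgψ = 1066 × 9.81 × 45.40 = 474769 Pa ≈ 475 kPa.

P ≈ 475 kPa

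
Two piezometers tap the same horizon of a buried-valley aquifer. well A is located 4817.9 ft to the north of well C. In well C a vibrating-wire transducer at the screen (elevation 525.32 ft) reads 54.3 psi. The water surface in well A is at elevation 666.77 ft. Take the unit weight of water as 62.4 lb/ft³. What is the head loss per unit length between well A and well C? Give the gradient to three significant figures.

Pressure head at well C: ψ = 144·P/γ = 144 × 54.3 / 62.4 = 125.31 ft.
Total head at well C: h = z + ψ = 525.32 + 125.31 = 650.63 ft.
Total head at well A: h = 666.77 ft (water level in the piezometer is the total head).
Head difference: h(well C) − h(well A) = 650.63 − 666.77 = -16.14 ft.
Hydraulic gradient: i = |Δh| / L = 16.14 / 4817.9 = 0.00335.

i ≈ 0.00335 ft/ft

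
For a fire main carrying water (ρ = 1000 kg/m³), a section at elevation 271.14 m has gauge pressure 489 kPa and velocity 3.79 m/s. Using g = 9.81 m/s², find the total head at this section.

h ≈ 321.72 m

Pressure head ψ = P/(ρg) = 489×1000 / (1000 × 9.81) = 49.85 m.
Velocity head = v²/(2g) = 3.79² / (2 × 9.81) = 0.732 m.
h = z + ψ + v²/(2g) = 271.14 + 49.85 + 0.732 = 321.72 m.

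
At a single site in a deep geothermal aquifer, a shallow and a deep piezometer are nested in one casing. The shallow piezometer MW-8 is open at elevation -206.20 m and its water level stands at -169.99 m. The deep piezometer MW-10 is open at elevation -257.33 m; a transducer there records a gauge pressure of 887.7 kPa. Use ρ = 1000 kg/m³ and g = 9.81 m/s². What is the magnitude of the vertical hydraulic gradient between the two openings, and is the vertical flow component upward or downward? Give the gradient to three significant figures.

|i_v| ≈ 0.0616; vertical flow is upward

Total head at MW-8: h = -169.99 m (water level in the standpipe).
Pressure head at MW-10: ψ = P/(ρg) = 887.7×1000 / (1000 × 9.81) = 90.49 m.
Total head at MW-10: h = z + ψ = -257.33 + 90.49 = -166.84 m.
Δh = h(MW-8) − h(MW-10) = -169.99 − (-166.84) = -3.15 m.
Vertical separation Δz = -206.20 − (-257.33) = 51.13 m.
|i_v| = |Δh| / Δz = 3.15 / 51.13 = 0.0616.
Head is higher in the deep piezometer, so vertical flow is upward (discharge condition).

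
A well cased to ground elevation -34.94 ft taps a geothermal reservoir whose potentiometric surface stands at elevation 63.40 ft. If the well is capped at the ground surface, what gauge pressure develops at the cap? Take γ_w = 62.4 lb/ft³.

Head above the cap: Δh = 63.40 − (-34.94) = 98.34 ft.
P = γΔh/144 = 62.4 × 98.34 / 144 = 42.6 psi.

P ≈ 42.6 psi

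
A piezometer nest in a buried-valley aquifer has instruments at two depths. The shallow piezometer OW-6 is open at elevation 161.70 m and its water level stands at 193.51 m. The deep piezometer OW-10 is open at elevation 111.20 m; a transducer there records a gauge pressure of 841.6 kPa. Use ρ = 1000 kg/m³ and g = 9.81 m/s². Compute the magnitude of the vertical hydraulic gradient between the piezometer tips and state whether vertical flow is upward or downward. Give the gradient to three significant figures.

|i_v| ≈ 0.0689; vertical flow is upward

Total head at OW-6: h = 193.51 m (water level in the standpipe).
Pressure head at OW-10: ψ = P/(ρg) = 841.6×1000 / (1000 × 9.81) = 85.79 m.
Total head at OW-10: h = z + ψ = 111.20 + 85.79 = 196.99 m.
Δh = h(OW-6) − h(OW-10) = 193.51 − 196.99 = -3.48 m.
Vertical separation Δz = 161.70 − 111.20 = 50.50 m.
|i_v| = |Δh| / Δz = 3.48 / 50.50 = 0.0689.
Head is higher in the deep piezometer, so vertical flow is upward (discharge condition).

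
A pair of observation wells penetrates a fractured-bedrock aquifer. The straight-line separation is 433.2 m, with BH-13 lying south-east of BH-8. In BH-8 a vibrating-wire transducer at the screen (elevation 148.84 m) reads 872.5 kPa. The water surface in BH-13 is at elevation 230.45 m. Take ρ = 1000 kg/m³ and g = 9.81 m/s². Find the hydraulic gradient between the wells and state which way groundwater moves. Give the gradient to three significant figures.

Pressure head at BH-8: ψ = P/(ρg) = 872.5×1000 / (1000 × 9.81) = 88.94 m.
Total head at BH-8: h = z + ψ = 148.84 + 88.94 = 237.78 m.
Total head at BH-13: h = 230.45 m (water level in the piezometer is the total head).
Head difference: h(BH-8) − h(BH-13) = 237.78 − 230.45 = 7.33 m.
Hydraulic gradient: i = |Δh| / L = 7.33 / 433.2 = 0.0169.
Flow is from higher to lower head: from BH-8 toward BH-13, i.e. toward the south-east.

i ≈ 0.0169; groundwater flows toward the south-east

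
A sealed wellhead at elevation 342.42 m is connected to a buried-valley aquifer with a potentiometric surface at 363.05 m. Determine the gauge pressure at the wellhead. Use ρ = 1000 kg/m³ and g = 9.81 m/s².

Head above the cap: Δh = 363.05 − 342.42 = 20.63 m.
P = ρgΔh = 1000 × 9.81 × 20.63 = 202380 Pa ≈ 202 kPa.

P ≈ 202 kPa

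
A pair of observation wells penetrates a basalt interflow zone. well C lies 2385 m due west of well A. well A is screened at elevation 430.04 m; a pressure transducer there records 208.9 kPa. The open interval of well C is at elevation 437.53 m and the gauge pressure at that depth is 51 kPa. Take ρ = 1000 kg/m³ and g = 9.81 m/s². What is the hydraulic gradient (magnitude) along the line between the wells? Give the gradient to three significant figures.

i ≈ 0.00361

Pressure head at well A: ψ = P/(ρg) = 208.9×1000 / (1000 × 9.81) = 21.29 m.
Total head at well A: h = z + ψ = 430.04 + 21.29 = 451.33 m.
Pressure head at well C: ψ = P/(ρg) = 51×1000 / (1000 × 9.81) = 5.20 m.
Total head at well C: h = z + ψ = 437.53 + 5.20 = 442.73 m.
Head difference: h(well A) − h(well C) = 451.33 − 442.73 = 8.60 m.
Hydraulic gradient: i = |Δh| / L = 8.60 / 2385 = 0.00361.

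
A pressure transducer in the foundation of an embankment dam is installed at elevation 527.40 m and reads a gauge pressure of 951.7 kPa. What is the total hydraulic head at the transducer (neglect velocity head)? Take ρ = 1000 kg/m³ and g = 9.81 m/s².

ψ = P/(ρg) = 951.7×1000 / (1000 × 9.81) = 97.01 m.
h = z + ψ = 527.40 + 97.01 = 624.41 m.

h ≈ 624.41 m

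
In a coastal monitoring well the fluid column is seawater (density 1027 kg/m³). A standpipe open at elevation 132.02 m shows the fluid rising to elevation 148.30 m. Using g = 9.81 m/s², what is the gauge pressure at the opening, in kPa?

P ≈ 164 kPa

Pressure head ψ = h − z = 148.30 − 132.02 = 16.28 m.
P = ρgψ = 1027 × 9.81 × 16.28 = 164019 Pa ≈ 164 kPa.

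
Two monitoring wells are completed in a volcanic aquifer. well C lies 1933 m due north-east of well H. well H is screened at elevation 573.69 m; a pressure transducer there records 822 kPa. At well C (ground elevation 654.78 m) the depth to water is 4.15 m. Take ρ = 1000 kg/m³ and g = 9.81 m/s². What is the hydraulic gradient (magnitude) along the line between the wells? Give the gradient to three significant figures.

Pressure head at well H: ψ = P/(ρg) = 822×1000 / (1000 × 9.81) = 83.79 m.
Total head at well H: h = z + ψ = 573.69 + 83.79 = 657.48 m.
Total head at well C: h = 654.78 − 4.15 = 650.63 m.
Head difference: h(well H) − h(well C) = 657.48 − 650.63 = 6.85 m.
Hydraulic gradient: i = |Δh| / L = 6.85 / 1933 = 0.00354.

i ≈ 0.00354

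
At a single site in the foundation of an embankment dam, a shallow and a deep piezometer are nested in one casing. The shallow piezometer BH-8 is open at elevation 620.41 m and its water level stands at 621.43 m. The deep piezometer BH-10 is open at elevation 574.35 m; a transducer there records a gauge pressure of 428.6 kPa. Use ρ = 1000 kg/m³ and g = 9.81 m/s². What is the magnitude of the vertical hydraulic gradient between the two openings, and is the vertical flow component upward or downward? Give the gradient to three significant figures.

|i_v| ≈ 0.0736; vertical flow is downward

Total head at BH-8: h = 621.43 m (water level in the standpipe).
Pressure head at BH-10: ψ = P/(ρg) = 428.6×1000 / (1000 × 9.81) = 43.69 m.
Total head at BH-10: h = z + ψ = 574.35 + 43.69 = 618.04 m.
Δh = h(BH-8) − h(BH-10) = 621.43 − 618.04 = 3.39 m.
Vertical separation Δz = 620.41 − 574.35 = 46.06 m.
|i_v| = |Δh| / Δz = 3.39 / 46.06 = 0.0736.
Head is higher in the shallow piezometer, so vertical flow is downward (recharge condition).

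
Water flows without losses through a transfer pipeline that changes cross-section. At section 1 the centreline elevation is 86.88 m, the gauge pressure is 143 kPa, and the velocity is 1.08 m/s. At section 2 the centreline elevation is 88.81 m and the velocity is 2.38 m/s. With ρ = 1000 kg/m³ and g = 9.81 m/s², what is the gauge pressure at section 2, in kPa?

P₂ ≈ 122 kPa

Pressure head at 1: ψ₁ = P₁/(ρg) = 143×1000 / (1000 × 9.81) = 14.58 m.
Velocity heads: v₁²/2g = 1.08²/19.62 = 0.059 m; v₂²/2g = 2.38²/19.62 = 0.289 m.
Total head H = z₁ + ψ₁ + v₁²/2g = 86.88 + 14.58 + 0.059 = 101.52 m.
ψ₂ = H − z₂ − v₂²/2g = 101.52 − 88.81 − 0.289 = 12.42 m.
P₂ = ρgψ₂ = 1000 × 9.81 × 12.42 ≈ 122 kPa.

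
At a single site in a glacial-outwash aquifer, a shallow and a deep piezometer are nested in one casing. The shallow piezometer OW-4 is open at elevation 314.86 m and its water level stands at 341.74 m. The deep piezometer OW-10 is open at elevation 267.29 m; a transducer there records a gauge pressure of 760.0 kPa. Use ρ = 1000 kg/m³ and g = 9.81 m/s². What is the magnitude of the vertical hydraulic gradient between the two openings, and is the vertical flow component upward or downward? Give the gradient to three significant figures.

|i_v| ≈ 0.0635; vertical flow is upward

Total head at OW-4: h = 341.74 m (water level in the standpipe).
Pressure head at OW-10: ψ = P/(ρg) = 760.0×1000 / (1000 × 9.81) = 77.47 m.
Total head at OW-10: h = z + ψ = 267.29 + 77.47 = 344.76 m.
Δh = h(OW-4) − h(OW-10) = 341.74 − 344.76 = -3.02 m.
Vertical separation Δz = 314.86 − 267.29 = 47.57 m.
|i_v| = |Δh| / Δz = 3.02 / 47.57 = 0.0635.
Head is higher in the deep piezometer, so vertical flow is upward (discharge condition).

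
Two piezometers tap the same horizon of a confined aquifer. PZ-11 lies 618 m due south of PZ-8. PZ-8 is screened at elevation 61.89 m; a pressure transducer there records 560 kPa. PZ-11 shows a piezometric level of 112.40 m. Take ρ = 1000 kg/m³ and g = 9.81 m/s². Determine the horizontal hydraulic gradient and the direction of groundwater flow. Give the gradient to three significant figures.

i ≈ 0.0106; groundwater flows toward the south

Pressure head at PZ-8: ψ = P/(ρg) = 560×1000 / (1000 × 9.81) = 57.08 m.
Total head at PZ-8: h = z + ψ = 61.89 + 57.08 = 118.97 m.
Total head at PZ-11: h = 112.40 m (water level in the piezometer is the total head).
Head difference: h(PZ-8) − h(PZ-11) = 118.97 − 112.40 = 6.57 m.
Hydraulic gradient: i = |Δh| / L = 6.57 / 618 = 0.0106.
Flow is from higher to lower head: from PZ-8 toward PZ-11, i.e. toward the south.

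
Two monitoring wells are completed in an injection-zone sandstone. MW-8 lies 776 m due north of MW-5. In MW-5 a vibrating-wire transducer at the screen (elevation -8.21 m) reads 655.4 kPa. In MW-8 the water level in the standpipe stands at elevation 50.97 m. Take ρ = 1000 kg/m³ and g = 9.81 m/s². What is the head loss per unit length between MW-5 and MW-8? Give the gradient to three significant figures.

Pressure head at MW-5: ψ = P/(ρg) = 655.4×1000 / (1000 × 9.81) = 66.81 m.
Total head at MW-5: h = z + ψ = -8.21 + 66.81 = 58.60 m.
Total head at MW-8: h = 50.97 m (water level in the piezometer is the total head).
Head difference: h(MW-5) − h(MW-8) = 58.60 − 50.97 = 7.63 m.
Hydraulic gradient: i = |Δh| / L = 7.63 / 776 = 0.00983.

i ≈ 0.00983 m/m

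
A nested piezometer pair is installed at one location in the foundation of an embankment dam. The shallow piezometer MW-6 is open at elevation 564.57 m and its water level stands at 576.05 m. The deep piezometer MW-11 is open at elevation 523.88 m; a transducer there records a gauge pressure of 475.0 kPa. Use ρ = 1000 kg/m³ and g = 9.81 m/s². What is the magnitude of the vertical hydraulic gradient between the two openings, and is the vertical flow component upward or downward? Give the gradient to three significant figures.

|i_v| ≈ 0.0922; vertical flow is downward

Total head at MW-6: h = 576.05 m (water level in the standpipe).
Pressure head at MW-11: ψ = P/(ρg) = 475.0×1000 / (1000 × 9.81) = 48.42 m.
Total head at MW-11: h = z + ψ = 523.88 + 48.42 = 572.30 m.
Δh = h(MW-6) − h(MW-11) = 576.05 − 572.30 = 3.75 m.
Vertical separation Δz = 564.57 − 523.88 = 40.69 m.
|i_v| = |Δh| / Δz = 3.75 / 40.69 = 0.0922.
Head is higher in the shallow piezometer, so vertical flow is downward (recharge condition).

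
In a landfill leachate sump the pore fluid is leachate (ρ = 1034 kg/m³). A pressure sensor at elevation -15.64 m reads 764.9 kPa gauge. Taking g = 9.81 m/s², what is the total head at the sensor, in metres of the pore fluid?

h ≈ 59.77 m

ψ = P/(ρg) = 764.9×1000 / (1034 × 9.81) = 75.41 m.
h = z + ψ = -15.64 + 75.41 = 59.77 m.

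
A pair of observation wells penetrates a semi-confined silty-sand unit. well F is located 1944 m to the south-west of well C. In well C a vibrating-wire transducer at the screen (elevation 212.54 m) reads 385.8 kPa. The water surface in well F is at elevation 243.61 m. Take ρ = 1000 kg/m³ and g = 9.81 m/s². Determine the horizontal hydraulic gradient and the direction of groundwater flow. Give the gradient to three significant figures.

i ≈ 0.00425; groundwater flows toward the south-west

Pressure head at well C: ψ = P/(ρg) = 385.8×1000 / (1000 × 9.81) = 39.33 m.
Total head at well C: h = z + ψ = 212.54 + 39.33 = 251.87 m.
Total head at well F: h = 243.61 m (water level in the piezometer is the total head).
Head difference: h(well C) − h(well F) = 251.87 − 243.61 = 8.26 m.
Hydraulic gradient: i = |Δh| / L = 8.26 / 1944 = 0.00425.
Flow is from higher to lower head: from well C toward well F, i.e. toward the south-west.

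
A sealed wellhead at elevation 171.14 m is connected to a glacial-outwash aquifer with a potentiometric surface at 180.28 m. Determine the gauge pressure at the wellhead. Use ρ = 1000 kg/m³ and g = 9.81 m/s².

Head above the cap: Δh = 180.28 − 171.14 = 9.14 m.
P = ρgΔh = 1000 × 9.81 × 9.14 = 89663 Pa ≈ 89.7 kPa.

P ≈ 89.7 kPa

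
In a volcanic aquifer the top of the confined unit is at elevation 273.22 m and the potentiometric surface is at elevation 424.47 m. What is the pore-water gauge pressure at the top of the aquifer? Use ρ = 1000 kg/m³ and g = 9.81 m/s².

Pressure head at the aquifer top: ψ = h − z = 424.47 − 273.22 = 151.25 m.
P = ρgψ = 1000 × 9.81 × 151.25 = 1483762 Pa ≈ 1480 kPa.

P ≈ 1480 kPa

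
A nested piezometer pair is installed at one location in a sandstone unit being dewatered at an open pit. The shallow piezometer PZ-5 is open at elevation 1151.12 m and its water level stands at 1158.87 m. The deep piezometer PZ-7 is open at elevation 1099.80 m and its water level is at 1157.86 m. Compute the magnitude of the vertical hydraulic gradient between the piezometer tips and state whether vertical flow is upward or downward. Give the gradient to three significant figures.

Total head at PZ-5: h = 1158.87 m (water level in the standpipe).
Total head at PZ-7: h = 1157.86 m.
Δh = h(PZ-5) − h(PZ-7) = 1158.87 − 1157.86 = 1.01 m.
Vertical separation Δz = 1151.12 − 1099.80 = 51.32 m.
|i_v| = |Δh| / Δz = 1.01 / 51.32 = 0.0197.
Head is higher in the shallow piezometer, so vertical flow is downward (recharge condition).

|i_v| ≈ 0.0197; vertical flow is downward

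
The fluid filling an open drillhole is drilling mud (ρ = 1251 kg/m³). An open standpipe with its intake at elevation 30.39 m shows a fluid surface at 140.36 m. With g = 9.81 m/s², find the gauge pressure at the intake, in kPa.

Pressure head ψ = h − z = 140.36 − 30.39 = 109.97 m.
P = ρgψ = 1251 × 9.81 × 109.97 = 1349586 Pa ≈ 1350 kPa.

P ≈ 1350 kPa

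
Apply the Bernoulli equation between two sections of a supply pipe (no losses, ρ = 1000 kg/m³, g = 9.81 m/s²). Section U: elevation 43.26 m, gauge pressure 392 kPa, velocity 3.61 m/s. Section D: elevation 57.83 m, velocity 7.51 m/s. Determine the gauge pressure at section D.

Pressure head at U: ψ₁ = P₁/(ρg) = 392×1000 / (1000 × 9.81) = 39.96 m.
Velocity heads: v₁²/2g = 3.61²/19.62 = 0.664 m; v₂²/2g = 7.51²/19.62 = 2.875 m.
Total head H = z₁ + ψ₁ + v₁²/2g = 43.26 + 39.96 + 0.664 = 83.88 m.
ψ₂ = H − z₂ − v₂²/2g = 83.88 − 57.83 − 2.875 = 23.17 m.
P₂ = ρgψ₂ = 1000 × 9.81 × 23.17 ≈ 227 kPa.

P₂ ≈ 227 kPa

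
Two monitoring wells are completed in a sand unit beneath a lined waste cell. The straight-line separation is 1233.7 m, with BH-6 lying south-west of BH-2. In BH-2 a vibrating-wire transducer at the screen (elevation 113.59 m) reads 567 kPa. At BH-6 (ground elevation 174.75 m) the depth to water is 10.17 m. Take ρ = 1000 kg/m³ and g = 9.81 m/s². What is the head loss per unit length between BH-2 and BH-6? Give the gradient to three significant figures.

i ≈ 0.00552 m/m

Pressure head at BH-2: ψ = P/(ρg) = 567×1000 / (1000 × 9.81) = 57.80 m.
Total head at BH-2: h = z + ψ = 113.59 + 57.80 = 171.39 m.
Total head at BH-6: h = 174.75 − 10.17 = 164.58 m.
Head difference: h(BH-2) − h(BH-6) = 171.39 − 164.58 = 6.81 m.
Hydraulic gradient: i = |Δh| / L = 6.81 / 1233.7 = 0.00552.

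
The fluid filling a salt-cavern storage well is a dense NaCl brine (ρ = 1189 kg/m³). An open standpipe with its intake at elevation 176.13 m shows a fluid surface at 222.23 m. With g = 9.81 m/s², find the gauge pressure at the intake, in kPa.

Pressure head ψ = h − z = 222.23 − 176.13 = 46.10 m.
P = ρgψ = 1189 × 9.81 × 46.10 = 537715 Pa ≈ 538 kPa.

P ≈ 538 kPa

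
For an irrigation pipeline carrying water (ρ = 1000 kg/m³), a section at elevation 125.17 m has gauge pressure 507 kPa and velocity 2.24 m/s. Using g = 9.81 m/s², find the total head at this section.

Pressure head ψ = P/(ρg) = 507×1000 / (1000 × 9.81) = 51.68 m.
Velocity head = v²/(2g) = 2.24² / (2 × 9.81) = 0.256 m.
h = z + ψ + v²/(2g) = 125.17 + 51.68 + 0.256 = 177.11 m.

h ≈ 177.11 m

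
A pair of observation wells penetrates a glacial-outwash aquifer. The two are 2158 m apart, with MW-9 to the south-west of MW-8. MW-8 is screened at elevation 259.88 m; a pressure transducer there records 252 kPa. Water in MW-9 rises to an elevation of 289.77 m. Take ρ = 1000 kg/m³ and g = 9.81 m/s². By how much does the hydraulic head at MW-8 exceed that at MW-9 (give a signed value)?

Δh ≈ -4.20 m

Pressure head at MW-8: ψ = P/(ρg) = 252×1000 / (1000 × 9.81) = 25.69 m.
Total head at MW-8: h = z + ψ = 259.88 + 25.69 = 285.57 m.
Total head at MW-9: h = 289.77 m (water level in the piezometer is the total head).
Head difference: h(MW-8) − h(MW-9) = 285.57 − 289.77 = -4.20 m.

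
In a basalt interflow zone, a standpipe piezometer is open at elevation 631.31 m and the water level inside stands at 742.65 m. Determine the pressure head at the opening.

ψ ≈ 111.34 m

Total head h = 742.65 m (the water-surface elevation in the piezometer).
Pressure head ψ = h − z = 742.65 − 631.31 = 111.34 m.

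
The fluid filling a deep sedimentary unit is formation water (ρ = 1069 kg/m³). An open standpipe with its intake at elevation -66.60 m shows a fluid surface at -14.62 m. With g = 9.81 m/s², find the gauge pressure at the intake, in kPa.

Pressure head ψ = h − z = -14.62 − (-66.60) = 51.98 m.
P = ρgψ = 1069 × 9.81 × 51.98 = 545109 Pa ≈ 545 kPa.

P ≈ 545 kPa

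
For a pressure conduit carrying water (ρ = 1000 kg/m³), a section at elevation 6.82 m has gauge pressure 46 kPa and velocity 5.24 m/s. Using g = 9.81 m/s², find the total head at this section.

Pressure head ψ = P/(ρg) = 46×1000 / (1000 × 9.81) = 4.69 m.
Velocity head = v²/(2g) = 5.24² / (2 × 9.81) = 1.399 m.
h = z + ψ + v²/(2g) = 6.82 + 4.69 + 1.399 = 12.91 m.

h ≈ 12.91 m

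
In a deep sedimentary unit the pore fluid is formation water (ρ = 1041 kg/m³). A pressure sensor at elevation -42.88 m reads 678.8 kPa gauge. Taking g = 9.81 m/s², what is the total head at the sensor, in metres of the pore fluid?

ψ = P/(ρg) = 678.8×1000 / (1041 × 9.81) = 66.47 m.
h = z + ψ = -42.88 + 66.47 = 23.59 m.

h ≈ 23.59 m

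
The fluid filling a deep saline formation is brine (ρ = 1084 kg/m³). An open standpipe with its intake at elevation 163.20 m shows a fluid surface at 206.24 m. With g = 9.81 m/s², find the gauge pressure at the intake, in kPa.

Pressure head ψ = h − z = 206.24 − 163.20 = 43.04 m.
P = ρgψ = 1084 × 9.81 × 43.04 = 457689 Pa ≈ 458 kPa.

P ≈ 458 kPa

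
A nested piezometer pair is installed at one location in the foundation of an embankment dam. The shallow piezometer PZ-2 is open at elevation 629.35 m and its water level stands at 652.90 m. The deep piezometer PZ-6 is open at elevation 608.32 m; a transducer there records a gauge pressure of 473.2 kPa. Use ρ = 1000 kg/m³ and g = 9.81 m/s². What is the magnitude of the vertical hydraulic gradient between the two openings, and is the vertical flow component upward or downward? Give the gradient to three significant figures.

Total head at PZ-2: h = 652.90 m (water level in the standpipe).
Pressure head at PZ-6: ψ = P/(ρg) = 473.2×1000 / (1000 × 9.81) = 48.24 m.
Total head at PZ-6: h = z + ψ = 608.32 + 48.24 = 656.56 m.
Δh = h(PZ-2) − h(PZ-6) = 652.90 − 656.56 = -3.66 m.
Vertical separation Δz = 629.35 − 608.32 = 21.03 m.
|i_v| = |Δh| / Δz = 3.66 / 21.03 = 0.174.
Head is higher in the deep piezometer, so vertical flow is upward (discharge condition).

|i_v| ≈ 0.174; vertical flow is upward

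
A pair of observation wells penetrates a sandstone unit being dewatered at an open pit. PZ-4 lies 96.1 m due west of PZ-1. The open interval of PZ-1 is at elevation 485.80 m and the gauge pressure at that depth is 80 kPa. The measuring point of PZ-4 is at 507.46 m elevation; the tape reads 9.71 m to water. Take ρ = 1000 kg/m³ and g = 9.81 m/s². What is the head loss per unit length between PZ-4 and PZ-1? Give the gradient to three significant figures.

i ≈ 0.0395 m/m

Pressure head at PZ-1: ψ = P/(ρg) = 80×1000 / (1000 × 9.81) = 8.15 m.
Total head at PZ-1: h = z + ψ = 485.80 + 8.15 = 493.95 m.
Total head at PZ-4: h = 507.46 − 9.71 = 497.75 m.
Head difference: h(PZ-1) − h(PZ-4) = 493.95 − 497.75 = -3.80 m.
Hydraulic gradient: i = |Δh| / L = 3.80 / 96.1 = 0.0395.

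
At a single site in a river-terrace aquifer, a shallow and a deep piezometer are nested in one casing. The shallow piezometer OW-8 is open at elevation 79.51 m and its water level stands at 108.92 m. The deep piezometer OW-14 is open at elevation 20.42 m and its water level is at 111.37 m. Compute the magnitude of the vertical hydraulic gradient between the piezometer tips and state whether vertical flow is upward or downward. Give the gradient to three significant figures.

Total head at OW-8: h = 108.92 m (water level in the standpipe).
Total head at OW-14: h = 111.37 m.
Δh = h(OW-8) − h(OW-14) = 108.92 − 111.37 = -2.45 m.
Vertical separation Δz = 79.51 − 20.42 = 59.09 m.
|i_v| = |Δh| / Δz = 2.45 / 59.09 = 0.0415.
Head is higher in the deep piezometer, so vertical flow is upward (discharge condition).

|i_v| ≈ 0.0415; vertical flow is upward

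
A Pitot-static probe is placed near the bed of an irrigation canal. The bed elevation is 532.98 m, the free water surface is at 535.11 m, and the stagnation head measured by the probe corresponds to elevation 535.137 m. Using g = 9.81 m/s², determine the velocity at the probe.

Near the bed, under hydrostatic conditions, the piezometric head (z + ψ) equals the free-surface elevation, 535.11 m.
Velocity head = total − piezometric = 535.137 − 535.11 = 0.027 m.
v = √(2g·h_v) = √(2 × 9.81 × 0.027) = 0.728 m/s.

v ≈ 0.728 m/s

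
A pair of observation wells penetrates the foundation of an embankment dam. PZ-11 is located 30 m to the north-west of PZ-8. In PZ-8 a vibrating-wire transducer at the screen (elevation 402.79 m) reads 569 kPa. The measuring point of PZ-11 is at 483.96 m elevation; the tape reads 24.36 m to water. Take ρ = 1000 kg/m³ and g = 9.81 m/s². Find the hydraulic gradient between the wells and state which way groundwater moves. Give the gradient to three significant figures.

i ≈ 0.0397; groundwater flows toward the north-west

Pressure head at PZ-8: ψ = P/(ρg) = 569×1000 / (1000 × 9.81) = 58.00 m.
Total head at PZ-8: h = z + ψ = 402.79 + 58.00 = 460.79 m.
Total head at PZ-11: h = 483.96 − 24.36 = 459.60 m.
Head difference: h(PZ-8) − h(PZ-11) = 460.79 − 459.60 = 1.19 m.
Hydraulic gradient: i = |Δh| / L = 1.19 / 30 = 0.0397.
Flow is from higher to lower head: from PZ-8 toward PZ-11, i.e. toward the north-west.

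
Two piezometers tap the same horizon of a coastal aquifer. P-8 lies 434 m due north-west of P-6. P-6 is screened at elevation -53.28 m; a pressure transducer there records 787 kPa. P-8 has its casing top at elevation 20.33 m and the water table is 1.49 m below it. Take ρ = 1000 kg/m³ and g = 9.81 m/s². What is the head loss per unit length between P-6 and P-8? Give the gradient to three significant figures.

i ≈ 0.0187 m/m

Pressure head at P-6: ψ = P/(ρg) = 787×1000 / (1000 × 9.81) = 80.22 m.
Total head at P-6: h = z + ψ = -53.28 + 80.22 = 26.94 m.
Total head at P-8: h = 20.33 − 1.49 = 18.84 m.
Head difference: h(P-6) − h(P-8) = 26.94 − 18.84 = 8.10 m.
Hydraulic gradient: i = |Δh| / L = 8.10 / 434 = 0.0187.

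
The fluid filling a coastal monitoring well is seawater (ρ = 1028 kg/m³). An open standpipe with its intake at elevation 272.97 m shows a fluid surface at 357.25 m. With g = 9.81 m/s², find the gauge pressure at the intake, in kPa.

Pressure head ψ = h − z = 357.25 − 272.97 = 84.28 m.
P = ρgψ = 1028 × 9.81 × 84.28 = 849937 Pa ≈ 850 kPa.

P ≈ 850 kPa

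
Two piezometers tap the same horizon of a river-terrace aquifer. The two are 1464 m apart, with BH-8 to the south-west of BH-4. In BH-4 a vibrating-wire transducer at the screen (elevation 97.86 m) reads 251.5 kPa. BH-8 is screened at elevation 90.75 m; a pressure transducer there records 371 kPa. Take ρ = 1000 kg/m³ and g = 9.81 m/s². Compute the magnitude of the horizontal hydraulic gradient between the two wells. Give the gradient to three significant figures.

Pressure head at BH-4: ψ = P/(ρg) = 251.5×1000 / (1000 × 9.81) = 25.64 m.
Total head at BH-4: h = z + ψ = 97.86 + 25.64 = 123.50 m.
Pressure head at BH-8: ψ = P/(ρg) = 371×1000 / (1000 × 9.81) = 37.82 m.
Total head at BH-8: h = z + ψ = 90.75 + 37.82 = 128.57 m.
Head difference: h(BH-4) − h(BH-8) = 123.50 − 128.57 = -5.07 m.
Hydraulic gradient: i = |Δh| / L = 5.07 / 1464 = 0.00346.

i ≈ 0.00346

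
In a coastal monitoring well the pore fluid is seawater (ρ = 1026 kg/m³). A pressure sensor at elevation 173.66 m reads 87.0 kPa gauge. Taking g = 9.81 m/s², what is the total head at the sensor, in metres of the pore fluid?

h ≈ 182.30 m

ψ = P/(ρg) = 87.0×1000 / (1026 × 9.81) = 8.64 m.
h = z + ψ = 173.66 + 8.64 = 182.30 m.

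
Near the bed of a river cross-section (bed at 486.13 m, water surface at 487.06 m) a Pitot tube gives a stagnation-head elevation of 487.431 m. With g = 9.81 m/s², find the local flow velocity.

v ≈ 2.70 m/s

Near the bed, under hydrostatic conditions, the piezometric head (z + ψ) equals the free-surface elevation, 487.06 m.
Velocity head = total − piezometric = 487.431 − 487.06 = 0.371 m.
v = √(2g·h_v) = √(2 × 9.81 × 0.371) = 2.70 m/s.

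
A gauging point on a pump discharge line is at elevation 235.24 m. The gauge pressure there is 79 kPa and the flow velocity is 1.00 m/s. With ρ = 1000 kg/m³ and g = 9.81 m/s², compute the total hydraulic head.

Pressure head ψ = P/(ρg) = 79×1000 / (1000 × 9.81) = 8.05 m.
Velocity head = v²/(2g) = 1.00² / (2 × 9.81) = 0.051 m.
h = z + ψ + v²/(2g) = 235.24 + 8.05 + 0.051 = 243.34 m.

h ≈ 243.34 m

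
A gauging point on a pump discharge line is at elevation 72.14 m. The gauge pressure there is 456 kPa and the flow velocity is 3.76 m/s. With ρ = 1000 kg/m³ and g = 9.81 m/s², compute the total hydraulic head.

h ≈ 119.34 m

Pressure head ψ = P/(ρg) = 456×1000 / (1000 × 9.81) = 46.48 m.
Velocity head = v²/(2g) = 3.76² / (2 × 9.81) = 0.721 m.
h = z + ψ + v²/(2g) = 72.14 + 46.48 + 0.721 = 119.34 m.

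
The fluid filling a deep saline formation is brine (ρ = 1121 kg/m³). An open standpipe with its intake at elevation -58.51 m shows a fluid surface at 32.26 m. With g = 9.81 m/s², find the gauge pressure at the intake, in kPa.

Pressure head ψ = h − z = 32.26 − (-58.51) = 90.77 m.
P = ρgψ = 1121 × 9.81 × 90.77 = 998199 Pa ≈ 998 kPa.

P ≈ 998 kPa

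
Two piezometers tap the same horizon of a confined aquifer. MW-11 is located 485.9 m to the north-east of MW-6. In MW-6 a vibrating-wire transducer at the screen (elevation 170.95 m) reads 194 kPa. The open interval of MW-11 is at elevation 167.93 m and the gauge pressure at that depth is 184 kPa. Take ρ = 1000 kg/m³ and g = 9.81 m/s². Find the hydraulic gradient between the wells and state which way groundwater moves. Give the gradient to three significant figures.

Pressure head at MW-6: ψ = P/(ρg) = 194×1000 / (1000 × 9.81) = 19.78 m.
Total head at MW-6: h = z + ψ = 170.95 + 19.78 = 190.73 m.
Pressure head at MW-11: ψ = P/(ρg) = 184×1000 / (1000 × 9.81) = 18.76 m.
Total head at MW-11: h = z + ψ = 167.93 + 18.76 = 186.69 m.
Head difference: h(MW-6) − h(MW-11) = 190.73 − 186.69 = 4.04 m.
Hydraulic gradient: i = |Δh| / L = 4.04 / 485.9 = 0.00831.
Flow is from higher to lower head: from MW-6 toward MW-11, i.e. toward the north-east.

i ≈ 0.00831; groundwater flows toward the north-east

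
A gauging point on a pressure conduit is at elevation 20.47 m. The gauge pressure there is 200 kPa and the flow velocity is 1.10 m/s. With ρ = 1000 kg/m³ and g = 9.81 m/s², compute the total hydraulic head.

Pressure head ψ = P/(ρg) = 200×1000 / (1000 × 9.81) = 20.39 m.
Velocity head = v²/(2g) = 1.10² / (2 × 9.81) = 0.062 m.
h = z + ψ + v²/(2g) = 20.47 + 20.39 + 0.062 = 40.92 m.

h ≈ 40.92 m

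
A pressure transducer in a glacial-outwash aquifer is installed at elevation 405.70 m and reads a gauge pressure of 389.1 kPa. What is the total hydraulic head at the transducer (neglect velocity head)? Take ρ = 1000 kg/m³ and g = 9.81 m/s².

h ≈ 445.36 m

ψ = P/(ρg) = 389.1×1000 / (1000 × 9.81) = 39.66 m.
h = z + ψ = 405.70 + 39.66 = 445.36 m.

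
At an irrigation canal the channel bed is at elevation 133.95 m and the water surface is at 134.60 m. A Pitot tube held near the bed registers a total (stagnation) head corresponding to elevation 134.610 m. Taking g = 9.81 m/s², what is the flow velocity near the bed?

v ≈ 0.443 m/s

Near the bed, under hydrostatic conditions, the piezometric head (z + ψ) equals the free-surface elevation, 134.60 m.
Velocity head = total − piezometric = 134.610 − 134.60 = 0.010 m.
v = √(2g·h_v) = √(2 × 9.81 × 0.010) = 0.443 m/s.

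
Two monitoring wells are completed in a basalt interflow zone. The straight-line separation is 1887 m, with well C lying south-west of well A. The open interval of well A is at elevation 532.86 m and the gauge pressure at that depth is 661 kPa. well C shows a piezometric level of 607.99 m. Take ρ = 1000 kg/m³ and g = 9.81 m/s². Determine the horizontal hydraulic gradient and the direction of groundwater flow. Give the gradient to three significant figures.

i ≈ 0.00411; groundwater flows toward the north-east

Pressure head at well A: ψ = P/(ρg) = 661×1000 / (1000 × 9.81) = 67.38 m.
Total head at well A: h = z + ψ = 532.86 + 67.38 = 600.24 m.
Total head at well C: h = 607.99 m (water level in the piezometer is the total head).
Head difference: h(well A) − h(well C) = 600.24 − 607.99 = -7.75 m.
Hydraulic gradient: i = |Δh| / L = 7.75 / 1887 = 0.00411.
Flow is from higher to lower head: from well C toward well A, i.e. toward the north-east.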